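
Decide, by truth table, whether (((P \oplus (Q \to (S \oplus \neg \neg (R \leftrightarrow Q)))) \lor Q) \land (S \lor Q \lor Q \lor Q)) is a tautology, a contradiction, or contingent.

P  Q  R  S  |  φ
F  F  F  F  |  F
F  F  F  T  |  T
F  F  T  F  |  F
F  F  T  T  |  T
F  T  F  F  |  T
F  T  F  T  |  T
F  T  T  F  |  T
F  T  T  T  |  T
T  F  F  F  |  F
T  F  F  T  |  F
T  F  T  F  |  F
T  F  T  T  |  F
T  T  F  F  |  T
T  T  F  T  |  T
T  T  T  F  |  T
T  T  T  T  |  T
10 of 16 rows are T, so the formula is contingent.

contingent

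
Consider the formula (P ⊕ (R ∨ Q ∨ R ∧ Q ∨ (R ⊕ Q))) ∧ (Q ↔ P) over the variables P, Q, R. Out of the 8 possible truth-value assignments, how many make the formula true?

  P   |   Q   |   R   |   φ  
----- | ----- | ----- | -----
 True |  True |  True | False
 True |  True | False | False
 True | False |  True | False
 True | False | False | False
False |  True |  True | False
False |  True | False | False
False | False |  True |  True
False | False | False | False
The formula is true on 1 of the 8 rows.

1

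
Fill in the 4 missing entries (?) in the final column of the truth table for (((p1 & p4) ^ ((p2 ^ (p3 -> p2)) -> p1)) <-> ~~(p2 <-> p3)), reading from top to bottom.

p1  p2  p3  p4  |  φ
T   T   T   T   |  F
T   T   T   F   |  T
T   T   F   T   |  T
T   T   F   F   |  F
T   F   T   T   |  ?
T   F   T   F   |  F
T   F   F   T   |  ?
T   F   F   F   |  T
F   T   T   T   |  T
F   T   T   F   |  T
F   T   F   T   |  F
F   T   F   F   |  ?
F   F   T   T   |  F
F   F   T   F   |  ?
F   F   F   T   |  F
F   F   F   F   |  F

Row p1=T, p2=F, p3=T, p4=T: ((p1 & p4) ^ ((p2 ^ (p3 -> p2)) -> p1)) = F, ~~(p2 <-> p3) = F, so the formula = T.
Row p1=T, p2=F, p3=F, p4=T: ((p1 & p4) ^ ((p2 ^ (p3 -> p2)) -> p1)) = F, ~~(p2 <-> p3) = T, so the formula = F.
Row p1=F, p2=T, p3=F, p4=F: ((p1 & p4) ^ ((p2 ^ (p3 -> p2)) -> p1)) = T, ~~(p2 <-> p3) = F, so the formula = F.
Row p1=F, p2=F, p3=T, p4=F: ((p1 & p4) ^ ((p2 ^ (p3 -> p2)) -> p1)) = T, ~~(p2 <-> p3) = F, so the formula = F.

T, F, F, F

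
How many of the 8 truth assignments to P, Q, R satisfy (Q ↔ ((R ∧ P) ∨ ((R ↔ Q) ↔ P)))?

P  Q  R  |  (R ∧ P)  (R ↔ Q)  ((R ↔ Q) ↔ P)  ((R ∧ P) ∨ ((R ↔ Q) ↔ P))  φ
0  0  0  |     0        1           0                    0              1
0  0  1  |     0        0           1                    1              0
0  1  0  |     0        0           1                    1              1
0  1  1  |     0        1           0                    0              0
1  0  0  |     0        1           1                    1              0
1  0  1  |     1        0           0                    1              0
1  1  0  |     0        0           0                    0              0
1  1  1  |     1        1           1                    1              1
The formula is true on 3 of the 8 rows.

3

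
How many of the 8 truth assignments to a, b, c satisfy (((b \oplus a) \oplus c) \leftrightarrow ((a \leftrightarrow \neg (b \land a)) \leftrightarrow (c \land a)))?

2

a | b | c | (b \oplus a) | ((b \oplus a) \oplus c) | (b \land a) | \neg (b \land a) | (c \land a) | φ
- | - | - | ------------ | ----------------------- | ----------- | ---------------- | ----------- | -
T | T | T |      F       |            T            |      T      |        F         |      T      | F
T | T | F |      F       |            F            |      T      |        F         |      F      | F
T | F | T |      T       |            F            |      F      |        T         |      T      | F
T | F | F |      T       |            T            |      F      |        T         |      F      | F
F | T | T |      T       |            F            |      F      |        T         |      F      | F
F | T | F |      T       |            T            |      F      |        T         |      F      | T
F | F | T |      F       |            T            |      F      |        T         |      F      | T
F | F | F |      F       |            F            |      F      |        T         |      F      | F
The formula is true on 2 of the 8 rows.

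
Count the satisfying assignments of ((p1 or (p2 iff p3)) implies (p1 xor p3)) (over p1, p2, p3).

5

p1  p2  p3  |  (p2 iff p3)  (p1 or (p2 iff p3))  (p1 xor p3)  φ
T   T   T   |       T                T                F       F
T   T   F   |       F                T                T       T
T   F   T   |       F                T                F       F
T   F   F   |       T                T                T       T
F   T   T   |       T                T                T       T
F   T   F   |       F                F                F       T
F   F   T   |       F                F                T       T
F   F   F   |       T                T                F       F
The formula is true on 5 of the 8 rows.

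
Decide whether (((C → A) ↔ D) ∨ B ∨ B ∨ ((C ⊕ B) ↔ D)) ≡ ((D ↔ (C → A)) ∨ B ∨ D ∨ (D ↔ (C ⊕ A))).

not equivalent

A | B | C | D | φ | ψ
- | - | - | - | - | -
F | F | F | F | T | T
F | F | F | T | T | T
F | F | T | F | T | T
F | F | T | T | T | T
F | T | F | F | T | T
F | T | F | T | T | T
F | T | T | F | T | T
F | T | T | T | T | T
T | F | F | F | T | F
T | F | F | T | T | T
T | F | T | F | F | T
T | F | T | T | T | T
T | T | F | F | T | T
T | T | F | T | T | T
T | T | T | F | T | T
T | T | T | T | T | T
The columns differ at A=T, B=F, C=F, D=F (φ=T, ψ=F), so they are not equivalent.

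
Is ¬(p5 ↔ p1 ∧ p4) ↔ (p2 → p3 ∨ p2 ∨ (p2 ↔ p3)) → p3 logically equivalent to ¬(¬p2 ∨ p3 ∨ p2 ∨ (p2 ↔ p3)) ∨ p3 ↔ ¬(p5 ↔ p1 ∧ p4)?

  p1  |   p2  |   p3  |   p4  |   p5  |   φ   |   ψ  
----- | ----- | ----- | ----- | ----- | ----- | -----
 True |  True |  True |  True |  True | False | False
 True |  True |  True |  True | False |  True |  True
 True |  True |  True | False |  True |  True |  True
 True |  True |  True | False | False | False | False
 True |  True | False |  True |  True |  True |  True
 True |  True | False |  True | False | False | False
 True |  True | False | False |  True | False | False
 True |  True | False | False | False |  True |  True
 True | False |  True |  True |  True | False | False
 True | False |  True |  True | False |  True |  True
 True | False |  True | False |  True |  True |  True
 True | False |  True | False | False | False | False
 True | False | False |  True |  True |  True |  True
 True | False | False |  True | False | False | False
 True | False | False | False |  True | False | False
 True | False | False | False | False |  True |  True
False |  True |  True |  True |  True |  True |  True
False |  True |  True |  True | False | False | False
False |  True |  True | False |  True |  True |  True
False |  True |  True | False | False | False | False
False |  True | False |  True |  True | False | False
False |  True | False |  True | False |  True |  True
False |  True | False | False |  True | False | False
False |  True | False | False | False |  True |  True
False | False |  True |  True |  True |  True |  True
False | False |  True |  True | False | False | False
False | False |  True | False |  True |  True |  True
False | False |  True | False | False | False | False
False | False | False |  True |  True | False | False
False | False | False |  True | False |  True |  True
False | False | False | False |  True | False | False
False | False | False | False | False |  True |  True
The columns for φ and ψ agree on every row, so they are logically equivalent.

equivalent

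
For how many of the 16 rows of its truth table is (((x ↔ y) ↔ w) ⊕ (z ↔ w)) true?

8

x  y  z  w  |  (x ↔ y)  ((x ↔ y) ↔ w)  (z ↔ w)  (((x ↔ y) ↔ w) ⊕ (z ↔ w))
T  T  T  T  |     T           T           T                 F            
T  T  T  F  |     T           F           F                 F            
T  T  F  T  |     T           T           F                 T            
T  T  F  F  |     T           F           T                 T            
T  F  T  T  |     F           F           T                 T            
T  F  T  F  |     F           T           F                 T            
T  F  F  T  |     F           F           F                 F            
T  F  F  F  |     F           T           T                 F            
F  T  T  T  |     F           F           T                 T            
F  T  T  F  |     F           T           F                 T            
F  T  F  T  |     F           F           F                 F            
F  T  F  F  |     F           T           T                 F            
F  F  T  T  |     T           T           T                 F            
F  F  T  F  |     T           F           F                 F            
F  F  F  T  |     T           T           F                 T            
F  F  F  F  |     T           F           T                 T            
The formula is true on 8 of the 16 rows.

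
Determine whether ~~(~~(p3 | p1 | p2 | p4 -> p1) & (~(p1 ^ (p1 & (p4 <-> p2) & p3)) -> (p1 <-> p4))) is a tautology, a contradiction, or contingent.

p1 | p2 | p3 | p4 || φ
T  | T  | T  | T  || T
T  | T  | T  | F  || T
T  | T  | F  | T  || T
T  | T  | F  | F  || T
T  | F  | T  | T  || T
T  | F  | T  | F  || F
T  | F  | F  | T  || T
T  | F  | F  | F  || T
F  | T  | T  | T  || F
F  | T  | T  | F  || F
F  | T  | F  | T  || F
F  | T  | F  | F  || F
F  | F  | T  | T  || F
F  | F  | T  | F  || F
F  | F  | F  | T  || F
F  | F  | F  | F  || T
8 of 16 rows are T, so the formula is contingent.

contingent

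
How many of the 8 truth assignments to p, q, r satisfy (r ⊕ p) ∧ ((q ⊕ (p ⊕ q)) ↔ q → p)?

3

p | q | r | (r ⊕ p) | (p ⊕ q) | (q ⊕ (p ⊕ q)) | (q → p) | ((q ⊕ (p ⊕ q)) ↔ (q → p)) | φ
- | - | - | ------- | ------- | ------------- | ------- | ------------------------- | -
0 | 0 | 0 |    0    |    0    |       0       |    1    |             0             | 0
0 | 0 | 1 |    1    |    0    |       0       |    1    |             0             | 0
0 | 1 | 0 |    0    |    1    |       0       |    0    |             1             | 0
0 | 1 | 1 |    1    |    1    |       0       |    0    |             1             | 1
1 | 0 | 0 |    1    |    1    |       1       |    1    |             1             | 1
1 | 0 | 1 |    0    |    1    |       1       |    1    |             1             | 0
1 | 1 | 0 |    1    |    0    |       1       |    1    |             1             | 1
1 | 1 | 1 |    0    |    0    |       1       |    1    |             1             | 0
The formula is true on 3 of the 8 rows.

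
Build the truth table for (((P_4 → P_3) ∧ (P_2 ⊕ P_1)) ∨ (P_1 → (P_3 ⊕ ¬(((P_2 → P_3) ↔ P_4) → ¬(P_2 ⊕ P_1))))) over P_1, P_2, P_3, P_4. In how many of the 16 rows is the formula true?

 P_1    P_2    P_3    P_4   |  (P_4 → P_3)  (P_2 ⊕ P_1)  ((P_4 → P_3) ∧ (P_2 ⊕ P_1))  (P_2 → P_3)  ((P_2 → P_3) ↔ P_4)  ¬(P_2 ⊕ P_1)    φ  
 True   True   True   True  |      True        False                False                 True             True             True       True
 True   True   True  False  |      True        False                False                 True            False             True       True
 True   True  False   True  |     False        False                False                False            False             True      False
 True   True  False  False  |      True        False                False                False             True             True      False
 True  False   True   True  |      True         True                 True                 True             True            False       True
 True  False   True  False  |      True         True                 True                 True            False            False       True
 True  False  False   True  |     False         True                False                 True             True            False       True
 True  False  False  False  |      True         True                 True                 True            False            False       True
False   True   True   True  |      True         True                 True                 True             True            False       True
False   True   True  False  |      True         True                 True                 True            False            False       True
False   True  False   True  |     False         True                False                False            False            False       True
False   True  False  False  |      True         True                 True                False             True            False       True
False  False   True   True  |      True        False                False                 True             True             True       True
False  False   True  False  |      True        False                False                 True            False             True       True
False  False  False   True  |     False        False                False                 True             True             True       True
False  False  False  False  |      True        False                False                 True            False             True       True
The formula is true on 14 of the 16 rows.

14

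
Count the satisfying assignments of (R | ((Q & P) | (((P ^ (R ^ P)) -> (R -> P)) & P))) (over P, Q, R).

6

P | Q | R | φ
- | - | - | -
F | F | F | F
F | F | T | T
F | T | F | F
F | T | T | T
T | F | F | T
T | F | T | T
T | T | F | T
T | T | T | T
The formula is true on 6 of the 8 rows.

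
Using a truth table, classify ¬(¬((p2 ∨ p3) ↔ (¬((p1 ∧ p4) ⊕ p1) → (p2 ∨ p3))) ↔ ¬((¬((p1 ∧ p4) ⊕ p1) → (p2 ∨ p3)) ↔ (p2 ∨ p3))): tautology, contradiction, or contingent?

contradiction

p1  p2  p3  p4  |  φ
T   T   T   T   |  F
T   T   T   F   |  F
T   T   F   T   |  F
T   T   F   F   |  F
T   F   T   T   |  F
T   F   T   F   |  F
T   F   F   T   |  F
T   F   F   F   |  F
F   T   T   T   |  F
F   T   T   F   |  F
F   T   F   T   |  F
F   T   F   F   |  F
F   F   T   T   |  F
F   F   T   F   |  F
F   F   F   T   |  F
F   F   F   F   |  F
Every row is F, so the formula is a contradiction.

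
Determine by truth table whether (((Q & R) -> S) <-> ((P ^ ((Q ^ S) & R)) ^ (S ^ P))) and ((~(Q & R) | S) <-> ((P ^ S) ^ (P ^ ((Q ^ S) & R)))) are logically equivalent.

P | Q | R | S | φ | ψ
- | - | - | - | - | -
1 | 1 | 1 | 1 | 1 | 1
1 | 1 | 1 | 0 | 0 | 0
1 | 1 | 0 | 1 | 1 | 1
1 | 1 | 0 | 0 | 0 | 0
1 | 0 | 1 | 1 | 0 | 0
1 | 0 | 1 | 0 | 0 | 0
1 | 0 | 0 | 1 | 1 | 1
1 | 0 | 0 | 0 | 0 | 0
0 | 1 | 1 | 1 | 1 | 1
0 | 1 | 1 | 0 | 0 | 0
0 | 1 | 0 | 1 | 1 | 1
0 | 1 | 0 | 0 | 0 | 0
0 | 0 | 1 | 1 | 0 | 0
0 | 0 | 1 | 0 | 0 | 0
0 | 0 | 0 | 1 | 1 | 1
0 | 0 | 0 | 0 | 0 | 0
The columns for φ and ψ agree on every row, so they are logically equivalent.

equivalent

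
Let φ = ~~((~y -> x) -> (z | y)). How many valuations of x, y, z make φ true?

x  y  z     ~~((~y -> x) -> (z | y))
T  T  T                T            
T  T  F                T            
T  F  T                T            
T  F  F                F            
F  T  T                T            
F  T  F                T            
F  F  T                T            
F  F  F                T            
The formula is true on 7 of the 8 rows.

7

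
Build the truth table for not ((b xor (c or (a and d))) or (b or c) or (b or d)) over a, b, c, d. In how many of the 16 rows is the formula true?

2

a | b | c | d || φ
0 | 0 | 0 | 0 || 1
0 | 0 | 0 | 1 || 0
0 | 0 | 1 | 0 || 0
0 | 0 | 1 | 1 || 0
0 | 1 | 0 | 0 || 0
0 | 1 | 0 | 1 || 0
0 | 1 | 1 | 0 || 0
0 | 1 | 1 | 1 || 0
1 | 0 | 0 | 0 || 1
1 | 0 | 0 | 1 || 0
1 | 0 | 1 | 0 || 0
1 | 0 | 1 | 1 || 0
1 | 1 | 0 | 0 || 0
1 | 1 | 0 | 1 || 0
1 | 1 | 1 | 0 || 0
1 | 1 | 1 | 1 || 0
The formula is true on 2 of the 16 rows.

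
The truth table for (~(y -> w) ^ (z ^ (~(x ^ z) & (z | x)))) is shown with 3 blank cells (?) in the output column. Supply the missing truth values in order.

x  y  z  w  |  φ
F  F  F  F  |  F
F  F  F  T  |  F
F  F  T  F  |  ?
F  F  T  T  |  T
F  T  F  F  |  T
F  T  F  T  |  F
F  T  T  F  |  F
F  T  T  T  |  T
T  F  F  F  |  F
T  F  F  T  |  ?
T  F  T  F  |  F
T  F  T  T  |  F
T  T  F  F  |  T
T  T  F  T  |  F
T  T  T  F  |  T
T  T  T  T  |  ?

T, F, F

Row x=F, y=F, z=T, w=F: ~(y -> w) = F, (z ^ (~(x ^ z) & (z | x))) = T, so the formula = T.
Row x=T, y=F, z=F, w=T: ~(y -> w) = F, (z ^ (~(x ^ z) & (z | x))) = F, so the formula = F.
Row x=T, y=T, z=T, w=T: ~(y -> w) = F, (z ^ (~(x ^ z) & (z | x))) = F, so the formula = F.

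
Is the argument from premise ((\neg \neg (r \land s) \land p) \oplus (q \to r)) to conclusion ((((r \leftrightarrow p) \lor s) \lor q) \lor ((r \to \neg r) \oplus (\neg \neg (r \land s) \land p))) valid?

no

p | q | r | s || φ | ψ
T | T | T | T || F | T
T | T | T | F || T | T
T | T | F | T || F | T
T | T | F | F || F | T
T | F | T | T || F | T
T | F | T | F || T | T
T | F | F | T || T | T
T | F | F | F || T | T
F | T | T | T || T | T
F | T | T | F || T | T
F | T | F | T || F | T
F | T | F | F || F | T
F | F | T | T || T | T
F | F | T | F || T | F
F | F | F | T || T | T
F | F | F | F || T | T
At p=F, q=F, r=T, s=F we have φ true but ψ false, so φ does not entail ψ.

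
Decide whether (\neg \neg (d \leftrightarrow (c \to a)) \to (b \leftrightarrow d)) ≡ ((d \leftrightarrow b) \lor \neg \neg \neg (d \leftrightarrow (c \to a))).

a | b | c | d || φ | ψ
F | F | F | F || T | T
F | F | F | T || F | F
F | F | T | F || T | T
F | F | T | T || T | T
F | T | F | F || T | T
F | T | F | T || T | T
F | T | T | F || F | F
F | T | T | T || T | T
T | F | F | F || T | T
T | F | F | T || F | F
T | F | T | F || T | T
T | F | T | T || F | F
T | T | F | F || T | T
T | T | F | T || T | T
T | T | T | F || T | T
T | T | T | T || T | T
The columns for φ and ψ agree on every row, so they are logically equivalent.

equivalent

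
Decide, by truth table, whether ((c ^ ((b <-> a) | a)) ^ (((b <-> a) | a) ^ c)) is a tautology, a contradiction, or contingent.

contradiction

a  b  c  |  φ
F  F  F  |  F
F  F  T  |  F
F  T  F  |  F
F  T  T  |  F
T  F  F  |  F
T  F  T  |  F
T  T  F  |  F
T  T  T  |  F
Every row is F, so the formula is a contradiction.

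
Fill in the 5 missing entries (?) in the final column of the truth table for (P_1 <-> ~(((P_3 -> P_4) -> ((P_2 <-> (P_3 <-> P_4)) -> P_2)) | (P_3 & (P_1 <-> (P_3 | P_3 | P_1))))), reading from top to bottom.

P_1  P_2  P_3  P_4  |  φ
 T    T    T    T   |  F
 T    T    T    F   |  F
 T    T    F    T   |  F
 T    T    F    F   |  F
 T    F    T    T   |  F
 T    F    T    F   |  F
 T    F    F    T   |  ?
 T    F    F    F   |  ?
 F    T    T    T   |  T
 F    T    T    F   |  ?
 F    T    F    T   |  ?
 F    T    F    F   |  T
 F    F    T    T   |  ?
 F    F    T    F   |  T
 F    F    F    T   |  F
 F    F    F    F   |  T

Row P_1=T, P_2=F, P_3=F, P_4=T: ~(((P_3 -> P_4) -> ((P_2 <-> (P_3 <-> P_4)) -> P_2)) | (P_3 & (P_1 <-> (P_3 | P_3 | P_1)))) = T, so the formula = T.
Row P_1=T, P_2=F, P_3=F, P_4=F: ~(((P_3 -> P_4) -> ((P_2 <-> (P_3 <-> P_4)) -> P_2)) | (P_3 & (P_1 <-> (P_3 | P_3 | P_1)))) = F, so the formula = F.
Row P_1=F, P_2=T, P_3=T, P_4=F: ~(((P_3 -> P_4) -> ((P_2 <-> (P_3 <-> P_4)) -> P_2)) | (P_3 & (P_1 <-> (P_3 | P_3 | P_1)))) = F, so the formula = T.
Row P_1=F, P_2=T, P_3=F, P_4=T: ~(((P_3 -> P_4) -> ((P_2 <-> (P_3 <-> P_4)) -> P_2)) | (P_3 & (P_1 <-> (P_3 | P_3 | P_1)))) = F, so the formula = T.
Row P_1=F, P_2=F, P_3=T, P_4=T: ~(((P_3 -> P_4) -> ((P_2 <-> (P_3 <-> P_4)) -> P_2)) | (P_3 & (P_1 <-> (P_3 | P_3 | P_1)))) = F, so the formula = T.

T, F, T, T, T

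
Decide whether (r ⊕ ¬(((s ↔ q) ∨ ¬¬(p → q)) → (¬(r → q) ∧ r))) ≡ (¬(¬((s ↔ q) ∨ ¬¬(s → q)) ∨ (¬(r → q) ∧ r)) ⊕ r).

not equivalent

p | q | r | s | φ | ψ
- | - | - | - | - | -
F | F | F | F | T | T
F | F | F | T | T | F
F | F | T | F | T | T
F | F | T | T | T | T
F | T | F | F | T | T
F | T | F | T | T | T
F | T | T | F | F | F
F | T | T | T | F | F
T | F | F | F | T | T
T | F | F | T | F | F
T | F | T | F | T | T
T | F | T | T | T | T
T | T | F | F | T | T
T | T | F | T | T | T
T | T | T | F | F | F
T | T | T | T | F | F
The columns differ at p=F, q=F, r=F, s=T (φ=T, ψ=F), so they are not equivalent.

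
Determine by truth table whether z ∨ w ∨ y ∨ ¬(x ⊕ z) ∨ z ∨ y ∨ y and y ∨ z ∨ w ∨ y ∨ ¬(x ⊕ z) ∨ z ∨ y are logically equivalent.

x | y | z | w || φ | ψ
1 | 1 | 1 | 1 || 1 | 1
1 | 1 | 1 | 0 || 1 | 1
1 | 1 | 0 | 1 || 1 | 1
1 | 1 | 0 | 0 || 1 | 1
1 | 0 | 1 | 1 || 1 | 1
1 | 0 | 1 | 0 || 1 | 1
1 | 0 | 0 | 1 || 1 | 1
1 | 0 | 0 | 0 || 0 | 0
0 | 1 | 1 | 1 || 1 | 1
0 | 1 | 1 | 0 || 1 | 1
0 | 1 | 0 | 1 || 1 | 1
0 | 1 | 0 | 0 || 1 | 1
0 | 0 | 1 | 1 || 1 | 1
0 | 0 | 1 | 0 || 1 | 1
0 | 0 | 0 | 1 || 1 | 1
0 | 0 | 0 | 0 || 1 | 1
The columns for φ and ψ agree on every row, so they are logically equivalent.

equivalent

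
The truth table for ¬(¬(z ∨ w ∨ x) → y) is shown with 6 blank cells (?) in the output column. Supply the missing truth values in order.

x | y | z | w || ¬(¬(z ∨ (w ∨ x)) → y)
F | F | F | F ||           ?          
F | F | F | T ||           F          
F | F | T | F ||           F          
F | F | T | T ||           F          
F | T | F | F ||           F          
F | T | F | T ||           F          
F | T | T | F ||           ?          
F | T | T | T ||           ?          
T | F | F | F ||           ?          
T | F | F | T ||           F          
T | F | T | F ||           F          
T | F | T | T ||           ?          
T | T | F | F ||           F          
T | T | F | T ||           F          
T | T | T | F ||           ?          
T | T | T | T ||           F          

Row x=F, y=F, z=F, w=F: ¬(z ∨ w ∨ x) = T, (¬(z ∨ w ∨ x) → y) = F, so ¬(¬(z ∨ (w ∨ x)) → y) = T.
Row x=F, y=T, z=T, w=F: ¬(z ∨ w ∨ x) = F, (¬(z ∨ w ∨ x) → y) = T, so ¬(¬(z ∨ (w ∨ x)) → y) = F.
Row x=F, y=T, z=T, w=T: ¬(z ∨ w ∨ x) = F, (¬(z ∨ w ∨ x) → y) = T, so ¬(¬(z ∨ (w ∨ x)) → y) = F.
Row x=T, y=F, z=F, w=F: ¬(z ∨ w ∨ x) = F, (¬(z ∨ w ∨ x) → y) = T, so ¬(¬(z ∨ (w ∨ x)) → y) = F.
Row x=T, y=F, z=T, w=T: ¬(z ∨ w ∨ x) = F, (¬(z ∨ w ∨ x) → y) = T, so ¬(¬(z ∨ (w ∨ x)) → y) = F.
Row x=T, y=T, z=T, w=F: ¬(z ∨ w ∨ x) = F, (¬(z ∨ w ∨ x) → y) = T, so ¬(¬(z ∨ (w ∨ x)) → y) = F.

T, F, F, F, F, F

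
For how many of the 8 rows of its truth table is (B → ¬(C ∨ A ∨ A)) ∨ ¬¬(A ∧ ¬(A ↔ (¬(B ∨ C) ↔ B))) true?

  A   |   B   |   C   || (C ∨ A ∨ A) | ¬(C ∨ A ∨ A) | (B → ¬(C ∨ A ∨ A)) | (B ∨ C) | ¬(B ∨ C) | (¬(B ∨ C) ↔ B) | (A ↔ (¬(B ∨ C) ↔ B)) | ¬(A ↔ (¬(B ∨ C) ↔ B)) | (A ∧ ¬(A ↔ (¬(B ∨ C) ↔ B))) | ¬(A ∧ ¬(A ↔ (¬(B ∨ C) ↔ B))) |   φ  
False | False | False ||    False    |     True     |        True        |  False  |   True   |     False      |         True         |         False         |            False            |             True             |  True
False | False |  True ||     True    |    False     |        True        |   True  |  False   |      True      |        False         |          True         |            False            |             True             |  True
False |  True | False ||    False    |     True     |        True        |   True  |  False   |     False      |         True         |         False         |            False            |             True             |  True
False |  True |  True ||     True    |    False     |       False        |   True  |  False   |     False      |         True         |         False         |            False            |             True             | False
 True | False | False ||     True    |    False     |        True        |  False  |   True   |     False      |        False         |          True         |             True            |            False             |  True
 True | False |  True ||     True    |    False     |        True        |   True  |  False   |      True      |         True         |         False         |            False            |             True             |  True
 True |  True | False ||     True    |    False     |       False        |   True  |  False   |     False      |        False         |          True         |             True            |            False             |  True
 True |  True |  True ||     True    |    False     |       False        |   True  |  False   |     False      |        False         |          True         |             True            |            False             |  True
The formula is true on 7 of the 8 rows.

7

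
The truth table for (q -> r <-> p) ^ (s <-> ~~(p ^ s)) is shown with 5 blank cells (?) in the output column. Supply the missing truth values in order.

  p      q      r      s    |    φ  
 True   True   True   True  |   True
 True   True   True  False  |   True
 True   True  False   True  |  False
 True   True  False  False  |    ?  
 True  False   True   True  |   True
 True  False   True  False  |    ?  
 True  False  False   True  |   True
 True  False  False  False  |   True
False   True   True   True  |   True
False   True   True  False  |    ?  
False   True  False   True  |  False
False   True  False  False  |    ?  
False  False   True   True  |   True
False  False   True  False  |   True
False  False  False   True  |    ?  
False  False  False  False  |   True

Row p=True, q=True, r=False, s=False: (q -> r <-> p) = False, (s <-> ~~(p ^ s)) = False, so the formula = False.
Row p=True, q=False, r=True, s=False: (q -> r <-> p) = True, (s <-> ~~(p ^ s)) = False, so the formula = True.
Row p=False, q=True, r=True, s=False: (q -> r <-> p) = False, (s <-> ~~(p ^ s)) = True, so the formula = True.
Row p=False, q=True, r=False, s=False: (q -> r <-> p) = True, (s <-> ~~(p ^ s)) = True, so the formula = False.
Row p=False, q=False, r=False, s=True: (q -> r <-> p) = False, (s <-> ~~(p ^ s)) = True, so the formula = True.

False, True, True, False, True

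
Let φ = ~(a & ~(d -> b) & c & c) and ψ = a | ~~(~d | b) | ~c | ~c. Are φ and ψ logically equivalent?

not equivalent

a  b  c  d  |  φ  ψ
1  1  1  1  |  1  1
1  1  1  0  |  1  1
1  1  0  1  |  1  1
1  1  0  0  |  1  1
1  0  1  1  |  0  1
1  0  1  0  |  1  1
1  0  0  1  |  1  1
1  0  0  0  |  1  1
0  1  1  1  |  1  1
0  1  1  0  |  1  1
0  1  0  1  |  1  1
0  1  0  0  |  1  1
0  0  1  1  |  1  0
0  0  1  0  |  1  1
0  0  0  1  |  1  1
0  0  0  0  |  1  1
The columns differ at a=1, b=0, c=1, d=1 (φ=0, ψ=1), so they are not equivalent.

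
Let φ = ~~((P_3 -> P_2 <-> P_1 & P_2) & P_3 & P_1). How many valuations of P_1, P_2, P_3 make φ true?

2

P_1  P_2  P_3  |  φ
 1    1    1   |  1
 1    1    0   |  0
 1    0    1   |  1
 1    0    0   |  0
 0    1    1   |  0
 0    1    0   |  0
 0    0    1   |  0
 0    0    0   |  0
The formula is true on 2 of the 8 rows.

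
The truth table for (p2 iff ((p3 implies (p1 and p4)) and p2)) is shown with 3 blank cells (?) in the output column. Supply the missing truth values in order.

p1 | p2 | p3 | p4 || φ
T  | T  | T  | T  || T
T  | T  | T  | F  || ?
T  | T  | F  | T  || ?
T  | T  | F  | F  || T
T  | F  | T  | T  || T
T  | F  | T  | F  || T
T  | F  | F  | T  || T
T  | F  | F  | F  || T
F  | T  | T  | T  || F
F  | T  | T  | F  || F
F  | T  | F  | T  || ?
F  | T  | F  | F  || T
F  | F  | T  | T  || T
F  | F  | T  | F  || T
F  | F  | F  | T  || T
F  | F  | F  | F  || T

F, T, T

Row p1=T, p2=T, p3=T, p4=F: ((p3 implies (p1 and p4)) and p2) = F, so the formula = F.
Row p1=T, p2=T, p3=F, p4=T: ((p3 implies (p1 and p4)) and p2) = T, so the formula = T.
Row p1=F, p2=T, p3=F, p4=T: ((p3 implies (p1 and p4)) and p2) = T, so the formula = T.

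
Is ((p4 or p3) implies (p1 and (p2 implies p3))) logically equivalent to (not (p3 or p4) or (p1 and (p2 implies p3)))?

equivalent

p1  p2  p3  p4  |  φ  ψ
T   T   T   T   |  T  T
T   T   T   F   |  T  T
T   T   F   T   |  F  F
T   T   F   F   |  T  T
T   F   T   T   |  T  T
T   F   T   F   |  T  T
T   F   F   T   |  T  T
T   F   F   F   |  T  T
F   T   T   T   |  F  F
F   T   T   F   |  F  F
F   T   F   T   |  F  F
F   T   F   F   |  T  T
F   F   T   T   |  F  F
F   F   T   F   |  F  F
F   F   F   T   |  F  F
F   F   F   F   |  T  T
The columns for φ and ψ agree on every row, so they are logically equivalent.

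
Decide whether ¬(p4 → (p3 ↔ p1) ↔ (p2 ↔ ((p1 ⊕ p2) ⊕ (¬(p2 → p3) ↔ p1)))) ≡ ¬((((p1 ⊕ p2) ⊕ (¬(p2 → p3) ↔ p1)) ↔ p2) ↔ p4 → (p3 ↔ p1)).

p1  p2  p3  p4  |  φ  ψ
1   1   1   1   |  1  1
1   1   1   0   |  1  1
1   1   0   1   |  1  1
1   1   0   0   |  0  0
1   0   1   1   |  1  1
1   0   1   0   |  1  1
1   0   0   1   |  0  0
1   0   0   0   |  1  1
0   1   1   1   |  0  0
0   1   1   0   |  1  1
0   1   0   1   |  0  0
0   1   0   0   |  0  0
0   0   1   1   |  0  0
0   0   1   0   |  1  1
0   0   0   1   |  1  1
0   0   0   0   |  1  1
The columns for φ and ψ agree on every row, so they are logically equivalent.

equivalent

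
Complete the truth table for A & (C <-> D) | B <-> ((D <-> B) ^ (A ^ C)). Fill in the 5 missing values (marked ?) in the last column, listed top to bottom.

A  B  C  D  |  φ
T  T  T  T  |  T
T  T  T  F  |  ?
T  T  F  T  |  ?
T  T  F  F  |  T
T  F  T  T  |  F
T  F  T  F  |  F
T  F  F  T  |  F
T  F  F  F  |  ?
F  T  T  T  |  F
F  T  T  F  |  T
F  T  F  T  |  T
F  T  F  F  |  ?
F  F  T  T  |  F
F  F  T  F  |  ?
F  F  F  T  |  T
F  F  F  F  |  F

Row A=T, B=T, C=T, D=F: (A & (C <-> D) | B) = T, ((D <-> B) ^ (A ^ C)) = F, so the formula = F.
Row A=T, B=T, C=F, D=T: (A & (C <-> D) | B) = T, ((D <-> B) ^ (A ^ C)) = F, so the formula = F.
Row A=T, B=F, C=F, D=F: (A & (C <-> D) | B) = T, ((D <-> B) ^ (A ^ C)) = F, so the formula = F.
Row A=F, B=T, C=F, D=F: (A & (C <-> D) | B) = T, ((D <-> B) ^ (A ^ C)) = F, so the formula = F.
Row A=F, B=F, C=T, D=F: (A & (C <-> D) | B) = F, ((D <-> B) ^ (A ^ C)) = F, so the formula = T.

F, F, F, F, T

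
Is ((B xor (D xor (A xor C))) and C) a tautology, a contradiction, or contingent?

A  B  C  D  |  φ
F  F  F  F  |  F
F  F  F  T  |  F
F  F  T  F  |  T
F  F  T  T  |  F
F  T  F  F  |  F
F  T  F  T  |  F
F  T  T  F  |  F
F  T  T  T  |  T
T  F  F  F  |  F
T  F  F  T  |  F
T  F  T  F  |  F
T  F  T  T  |  T
T  T  F  F  |  F
T  T  F  T  |  F
T  T  T  F  |  T
T  T  T  T  |  F
4 of 16 rows are T, so the formula is contingent.

contingent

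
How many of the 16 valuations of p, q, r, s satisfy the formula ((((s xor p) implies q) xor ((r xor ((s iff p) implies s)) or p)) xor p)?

10

p | q | r | s | φ
- | - | - | - | -
T | T | T | T | T
T | T | T | F | T
T | T | F | T | T
T | T | F | F | T
T | F | T | T | T
T | F | T | F | F
T | F | F | T | T
T | F | F | F | F
F | T | T | T | T
F | T | T | F | F
F | T | F | T | F
F | T | F | F | T
F | F | T | T | F
F | F | T | F | F
F | F | F | T | T
F | F | F | F | T
The formula is true on 10 of the 16 rows.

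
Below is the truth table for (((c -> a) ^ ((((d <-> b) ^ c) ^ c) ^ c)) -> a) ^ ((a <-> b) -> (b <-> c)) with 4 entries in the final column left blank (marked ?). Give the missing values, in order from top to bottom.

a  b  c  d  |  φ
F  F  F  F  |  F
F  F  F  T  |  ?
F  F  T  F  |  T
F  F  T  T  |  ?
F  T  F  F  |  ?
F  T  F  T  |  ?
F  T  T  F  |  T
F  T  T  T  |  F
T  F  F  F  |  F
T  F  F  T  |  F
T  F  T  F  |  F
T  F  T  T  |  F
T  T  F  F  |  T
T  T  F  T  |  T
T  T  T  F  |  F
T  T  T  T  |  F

T, F, T, F

Row a=F, b=F, c=F, d=T: (((c -> a) ^ ((((d <-> b) ^ c) ^ c) ^ c)) -> a) = F, ((a <-> b) -> (b <-> c)) = T, so the formula = T.
Row a=F, b=F, c=T, d=T: (((c -> a) ^ ((((d <-> b) ^ c) ^ c) ^ c)) -> a) = F, ((a <-> b) -> (b <-> c)) = F, so the formula = F.
Row a=F, b=T, c=F, d=F: (((c -> a) ^ ((((d <-> b) ^ c) ^ c) ^ c)) -> a) = F, ((a <-> b) -> (b <-> c)) = T, so the formula = T.
Row a=F, b=T, c=F, d=T: (((c -> a) ^ ((((d <-> b) ^ c) ^ c) ^ c)) -> a) = T, ((a <-> b) -> (b <-> c)) = T, so the formula = F.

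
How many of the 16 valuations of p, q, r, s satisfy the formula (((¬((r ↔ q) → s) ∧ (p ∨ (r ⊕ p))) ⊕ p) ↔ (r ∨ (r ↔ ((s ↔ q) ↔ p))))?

p | q | r | s | φ
- | - | - | - | -
T | T | T | T | T
T | T | T | F | F
T | T | F | T | F
T | T | F | F | T
T | F | T | T | T
T | F | T | F | T
T | F | F | T | T
T | F | F | F | T
F | T | T | T | F
F | T | T | F | T
F | T | F | T | F
F | T | F | F | T
F | F | T | T | F
F | F | T | F | F
F | F | F | T | T
F | F | F | F | F
The formula is true on 9 of the 16 rows.

9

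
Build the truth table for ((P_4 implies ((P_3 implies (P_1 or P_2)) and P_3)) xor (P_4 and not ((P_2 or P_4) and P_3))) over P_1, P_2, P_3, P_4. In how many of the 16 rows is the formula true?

15

P_1  P_2  P_3  P_4  |  (P_1 or P_2)  (P_3 implies (P_1 or P_2))  (P_2 or P_4)  ((P_2 or P_4) and P_3)  not ((P_2 or P_4) and P_3)  φ
 T    T    T    T   |       T                    T                    T                  T                         F               T
 T    T    T    F   |       T                    T                    T                  T                         F               T
 T    T    F    T   |       T                    T                    T                  F                         T               T
 T    T    F    F   |       T                    T                    T                  F                         T               T
 T    F    T    T   |       T                    T                    T                  T                         F               T
 T    F    T    F   |       T                    T                    F                  F                         T               T
 T    F    F    T   |       T                    T                    T                  F                         T               T
 T    F    F    F   |       T                    T                    F                  F                         T               T
 F    T    T    T   |       T                    T                    T                  T                         F               T
 F    T    T    F   |       T                    T                    T                  T                         F               T
 F    T    F    T   |       T                    T                    T                  F                         T               T
 F    T    F    F   |       T                    T                    T                  F                         T               T
 F    F    T    T   |       F                    F                    T                  T                         F               F
 F    F    T    F   |       F                    F                    F                  F                         T               T
 F    F    F    T   |       F                    T                    T                  F                         T               T
 F    F    F    F   |       F                    T                    F                  F                         T               T
The formula is true on 15 of the 16 rows.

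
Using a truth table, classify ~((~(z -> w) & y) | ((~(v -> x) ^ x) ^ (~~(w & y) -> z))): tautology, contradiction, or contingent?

x  y  z  w  v  |  φ
0  0  0  0  0  |  0
0  0  0  0  1  |  1
0  0  0  1  0  |  0
0  0  0  1  1  |  1
0  0  1  0  0  |  0
0  0  1  0  1  |  1
0  0  1  1  0  |  0
0  0  1  1  1  |  1
0  1  0  0  0  |  0
0  1  0  0  1  |  1
0  1  0  1  0  |  1
0  1  0  1  1  |  0
0  1  1  0  0  |  0
0  1  1  0  1  |  0
0  1  1  1  0  |  0
0  1  1  1  1  |  1
1  0  0  0  0  |  1
1  0  0  0  1  |  1
1  0  0  1  0  |  1
1  0  0  1  1  |  1
1  0  1  0  0  |  1
1  0  1  0  1  |  1
1  0  1  1  0  |  1
1  0  1  1  1  |  1
1  1  0  0  0  |  1
1  1  0  0  1  |  1
1  1  0  1  0  |  0
1  1  0  1  1  |  0
1  1  1  0  0  |  0
1  1  1  0  1  |  0
1  1  1  1  0  |  1
1  1  1  1  1  |  1
19 of 32 rows are 1, so the formula is contingent.

contingent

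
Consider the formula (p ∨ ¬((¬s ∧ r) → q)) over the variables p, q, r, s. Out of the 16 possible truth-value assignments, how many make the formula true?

9

p  q  r  s  |  (p ∨ ¬((¬s ∧ r) → q))
1  1  1  1  |            1          
1  1  1  0  |            1          
1  1  0  1  |            1          
1  1  0  0  |            1          
1  0  1  1  |            1          
1  0  1  0  |            1          
1  0  0  1  |            1          
1  0  0  0  |            1          
0  1  1  1  |            0          
0  1  1  0  |            0          
0  1  0  1  |            0          
0  1  0  0  |            0          
0  0  1  1  |            0          
0  0  1  0  |            1          
0  0  0  1  |            0          
0  0  0  0  |            0          
The formula is true on 9 of the 16 rows.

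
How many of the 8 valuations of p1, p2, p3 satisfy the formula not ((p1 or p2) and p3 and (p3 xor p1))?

7

p1  p2  p3  |  (p1 or p2)  (p3 xor p1)  φ
T   T   T   |      T            F       T
T   T   F   |      T            T       T
T   F   T   |      T            F       T
T   F   F   |      T            T       T
F   T   T   |      T            T       F
F   T   F   |      T            F       T
F   F   T   |      F            T       T
F   F   F   |      F            F       T
The formula is true on 7 of the 8 rows.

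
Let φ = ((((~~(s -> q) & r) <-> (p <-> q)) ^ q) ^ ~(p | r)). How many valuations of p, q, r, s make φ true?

p  q  r  s     (s -> q)  ~(s -> q)  ~~(s -> q)  (~~(s -> q) & r)  (p <-> q)  (p | r)  ~(p | r)  φ
1  1  1  1        1          0          1              1              1         1        0      0
1  1  1  0        1          0          1              1              1         1        0      0
1  1  0  1        1          0          1              0              1         1        0      1
1  1  0  0        1          0          1              0              1         1        0      1
1  0  1  1        0          1          0              0              0         1        0      1
1  0  1  0        1          0          1              1              0         1        0      0
1  0  0  1        0          1          0              0              0         1        0      1
1  0  0  0        1          0          1              0              0         1        0      1
0  1  1  1        1          0          1              1              0         1        0      1
0  1  1  0        1          0          1              1              0         1        0      1
0  1  0  1        1          0          1              0              0         0        1      1
0  1  0  0        1          0          1              0              0         0        1      1
0  0  1  1        0          1          0              0              1         1        0      0
0  0  1  0        1          0          1              1              1         1        0      1
0  0  0  1        0          1          0              0              1         0        1      1
0  0  0  0        1          0          1              0              1         0        1      1
The formula is true on 12 of the 16 rows.

12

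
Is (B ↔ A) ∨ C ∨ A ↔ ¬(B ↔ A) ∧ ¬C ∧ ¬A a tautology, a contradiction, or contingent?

A | B | C || φ
T | T | T || F
T | T | F || F
T | F | T || F
T | F | F || F
F | T | T || F
F | T | F || F
F | F | T || F
F | F | F || F
Every row is F, so the formula is a contradiction.

contradiction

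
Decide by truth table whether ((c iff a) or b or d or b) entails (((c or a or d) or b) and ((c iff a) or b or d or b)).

no

a | b | c | d | φ | ψ
- | - | - | - | - | -
F | F | F | F | T | F
F | F | F | T | T | T
F | F | T | F | F | F
F | F | T | T | T | T
F | T | F | F | T | T
F | T | F | T | T | T
F | T | T | F | T | T
F | T | T | T | T | T
T | F | F | F | F | F
T | F | F | T | T | T
T | F | T | F | T | T
T | F | T | T | T | T
T | T | F | F | T | T
T | T | F | T | T | T
T | T | T | F | T | T
T | T | T | T | T | T
At a=F, b=F, c=F, d=F we have φ true but ψ false, so φ does not entail ψ.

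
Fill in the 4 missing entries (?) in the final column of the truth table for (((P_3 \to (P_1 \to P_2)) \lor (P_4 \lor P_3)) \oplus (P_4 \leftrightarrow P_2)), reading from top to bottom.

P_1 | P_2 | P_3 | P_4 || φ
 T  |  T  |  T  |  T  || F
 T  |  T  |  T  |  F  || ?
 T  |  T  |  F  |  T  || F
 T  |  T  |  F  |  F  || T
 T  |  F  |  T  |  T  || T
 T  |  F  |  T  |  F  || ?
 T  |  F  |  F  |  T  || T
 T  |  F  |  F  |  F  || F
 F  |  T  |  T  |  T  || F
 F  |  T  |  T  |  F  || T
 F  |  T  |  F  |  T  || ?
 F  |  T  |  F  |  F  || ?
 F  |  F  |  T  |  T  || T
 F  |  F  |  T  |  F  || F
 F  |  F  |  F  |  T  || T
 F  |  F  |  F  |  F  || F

Row P_1=T, P_2=T, P_3=T, P_4=F: ((P_3 \to (P_1 \to P_2)) \lor (P_4 \lor P_3)) = T, (P_4 \leftrightarrow P_2) = F, so the formula = T.
Row P_1=T, P_2=F, P_3=T, P_4=F: ((P_3 \to (P_1 \to P_2)) \lor (P_4 \lor P_3)) = T, (P_4 \leftrightarrow P_2) = T, so the formula = F.
Row P_1=F, P_2=T, P_3=F, P_4=T: ((P_3 \to (P_1 \to P_2)) \lor (P_4 \lor P_3)) = T, (P_4 \leftrightarrow P_2) = T, so the formula = F.
Row P_1=F, P_2=T, P_3=F, P_4=F: ((P_3 \to (P_1 \to P_2)) \lor (P_4 \lor P_3)) = T, (P_4 \leftrightarrow P_2) = F, so the formula = T.

T, F, F, T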